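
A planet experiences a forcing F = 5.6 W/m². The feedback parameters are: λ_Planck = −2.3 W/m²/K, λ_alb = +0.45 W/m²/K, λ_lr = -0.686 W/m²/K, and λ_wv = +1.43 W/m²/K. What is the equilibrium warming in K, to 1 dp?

Net feedback parameter λ = (−2.3) + (+0.45) + (-0.686) + (+1.43) = -1.106 W/m²/K.
ΔT = −F/λ = −5.6/(-1.106) = 5.1 K.

5.1 K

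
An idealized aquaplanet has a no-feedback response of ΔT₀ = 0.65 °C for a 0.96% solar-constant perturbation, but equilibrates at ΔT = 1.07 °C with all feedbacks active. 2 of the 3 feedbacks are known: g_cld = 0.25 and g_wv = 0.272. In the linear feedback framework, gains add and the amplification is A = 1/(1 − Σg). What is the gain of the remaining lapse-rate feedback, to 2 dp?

Amplification A = ΔT/ΔT₀ = 1.07/0.65 = 1.646.
Total gain g = 1 − 1/A = 1 − 1/1.646 = 0.3925.
Known gains sum to 0.25 + 0.272 = 0.522.
g_lr = 0.3925 − 0.522 = -0.13.

-0.13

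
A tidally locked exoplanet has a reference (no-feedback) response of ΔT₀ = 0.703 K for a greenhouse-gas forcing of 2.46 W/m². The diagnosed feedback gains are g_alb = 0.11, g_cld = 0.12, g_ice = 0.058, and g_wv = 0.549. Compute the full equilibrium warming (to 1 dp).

4.3 K

Total gain g = 0.11 + 0.12 + 0.058 + 0.549 = 0.837.
Amplification A = 1/(1 − 0.837) = 6.135.
ΔT = 0.703 × 6.135 = 4.3 K.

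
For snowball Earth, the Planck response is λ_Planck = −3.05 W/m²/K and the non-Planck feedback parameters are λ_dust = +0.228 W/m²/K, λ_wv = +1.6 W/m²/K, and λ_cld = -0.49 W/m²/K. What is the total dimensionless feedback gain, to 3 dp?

Convert to gains: g_dust = 0.228/3.05 = 0.07475; g_wv = 1.6/3.05 = 0.5246; g_cld = -0.49/3.05 = -0.1607.
Total gain g = 0.43865.

0.439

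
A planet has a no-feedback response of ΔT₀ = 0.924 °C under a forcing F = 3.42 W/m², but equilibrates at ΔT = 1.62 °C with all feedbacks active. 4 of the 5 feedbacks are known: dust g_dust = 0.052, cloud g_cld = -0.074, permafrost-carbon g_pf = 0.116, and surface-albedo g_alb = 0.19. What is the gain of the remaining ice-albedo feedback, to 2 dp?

0.15

Amplification A = ΔT/ΔT₀ = 1.62/0.924 = 1.753.
Total gain g = 1 − 1/A = 1 − 1/1.753 = 0.4295.
Known gains sum to 0.052 − 0.074 + 0.116 + 0.19 = 0.284.
g_ice = 0.4295 − 0.284 = 0.15.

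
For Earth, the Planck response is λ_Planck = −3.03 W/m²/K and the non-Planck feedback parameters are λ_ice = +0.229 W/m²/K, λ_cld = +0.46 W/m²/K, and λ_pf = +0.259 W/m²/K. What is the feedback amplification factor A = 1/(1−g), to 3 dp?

Convert to gains: g_ice = 0.229/3.03 = 0.07558; g_cld = 0.46/3.03 = 0.1518; g_pf = 0.259/3.03 = 0.08548.
Total gain g = 0.31286.
A = 1/(1 − 0.31286) = 1.455.

1.455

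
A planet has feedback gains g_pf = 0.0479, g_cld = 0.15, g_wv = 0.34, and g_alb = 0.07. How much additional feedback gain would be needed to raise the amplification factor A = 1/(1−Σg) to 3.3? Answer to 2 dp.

Current total gain = 0.6079.
Target gain for A = 3.3: g* = 1 − 1/3.3 = 0.697.
Additional gain needed = 0.697 − 0.6079 = 0.09.

0.09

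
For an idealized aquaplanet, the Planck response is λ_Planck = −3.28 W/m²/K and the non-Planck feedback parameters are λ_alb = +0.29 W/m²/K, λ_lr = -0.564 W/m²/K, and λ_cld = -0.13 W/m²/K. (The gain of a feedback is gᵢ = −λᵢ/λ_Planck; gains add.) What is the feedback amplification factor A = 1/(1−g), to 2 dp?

0.89

Convert to gains: g_alb = 0.29/3.28 = 0.08841; g_lr = -0.564/3.28 = -0.172; g_cld = -0.13/3.28 = -0.03963.
Total gain g = -0.12322.
A = 1/(1 + 0.12322) = 0.89.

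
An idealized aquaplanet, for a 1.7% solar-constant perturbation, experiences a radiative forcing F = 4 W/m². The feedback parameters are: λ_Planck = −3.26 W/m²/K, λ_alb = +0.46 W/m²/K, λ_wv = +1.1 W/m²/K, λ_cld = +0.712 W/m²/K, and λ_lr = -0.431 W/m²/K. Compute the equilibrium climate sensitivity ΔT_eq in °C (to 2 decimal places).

2.82 °C

Net feedback parameter λ = (−3.26) + (+0.46) + (+1.1) + (+0.712) + (-0.431) = -1.419 W/m²/K.
ΔT = −F/λ = −4/(-1.419) = 2.82 °C.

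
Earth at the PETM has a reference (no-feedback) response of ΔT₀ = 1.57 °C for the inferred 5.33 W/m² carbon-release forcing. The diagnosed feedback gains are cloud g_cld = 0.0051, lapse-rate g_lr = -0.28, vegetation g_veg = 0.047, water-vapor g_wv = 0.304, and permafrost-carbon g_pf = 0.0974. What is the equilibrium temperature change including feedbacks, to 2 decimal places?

1.90 °C

Total gain g = 0.0051 − 0.28 + 0.047 + 0.304 + 0.0974 = 0.1735.
Amplification A = 1/(1 − 0.1735) = 1.21.
ΔT = 1.57 × 1.21 = 1.90 °C.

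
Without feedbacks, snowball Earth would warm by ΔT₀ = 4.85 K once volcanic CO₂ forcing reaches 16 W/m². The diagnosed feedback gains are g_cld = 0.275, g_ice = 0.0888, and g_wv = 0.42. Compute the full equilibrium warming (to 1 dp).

Total gain g = 0.275 + 0.0888 + 0.42 = 0.7838.
Amplification A = 1/(1 − 0.7838) = 4.625.
ΔT = 4.85 × 4.625 = 22.4 K.

22.4 K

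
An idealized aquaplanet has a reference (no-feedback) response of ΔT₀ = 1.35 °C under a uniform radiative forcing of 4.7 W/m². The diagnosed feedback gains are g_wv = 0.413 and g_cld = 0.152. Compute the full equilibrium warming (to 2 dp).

3.10 °C

Total gain g = 0.413 + 0.152 = 0.565.
Amplification A = 1/(1 − 0.565) = 2.299.
ΔT = 1.35 × 2.299 = 3.10 °C.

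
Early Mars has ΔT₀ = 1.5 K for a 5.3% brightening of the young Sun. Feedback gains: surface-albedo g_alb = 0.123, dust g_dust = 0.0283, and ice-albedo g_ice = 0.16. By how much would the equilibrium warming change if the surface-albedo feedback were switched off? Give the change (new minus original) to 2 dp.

-0.33 K

Original: g = 0.3113, ΔT = 1.5/(1−0.3113) = 2.1780 K.
Without surface-albedo: g' = 0.1883, ΔT' = 1.5/(1−0.1883) = 1.8480 K.
Change = 1.8480 − 2.1780 = -0.33 K.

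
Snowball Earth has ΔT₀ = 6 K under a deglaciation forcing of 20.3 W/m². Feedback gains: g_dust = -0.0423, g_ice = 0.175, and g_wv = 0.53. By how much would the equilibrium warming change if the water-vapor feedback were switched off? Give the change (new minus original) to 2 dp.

-10.87 K

Original: g = 0.6627, ΔT = 6/(1−0.6627) = 17.7883 K.
Without water-vapor: g' = 0.1327, ΔT' = 6/(1−0.1327) = 6.9180 K.
Change = 6.9180 − 17.7883 = -10.87 K.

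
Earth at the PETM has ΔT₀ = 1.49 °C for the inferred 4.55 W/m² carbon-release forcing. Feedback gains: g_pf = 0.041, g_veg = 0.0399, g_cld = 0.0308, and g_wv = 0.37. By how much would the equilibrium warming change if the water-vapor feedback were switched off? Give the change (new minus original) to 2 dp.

-1.20 °C

Original: g = 0.4817, ΔT = 1.49/(1−0.4817) = 2.8748 °C.
Without water-vapor: g' = 0.1117, ΔT' = 1.49/(1−0.1117) = 1.6774 °C.
Change = 1.6774 − 2.8748 = -1.20 °C.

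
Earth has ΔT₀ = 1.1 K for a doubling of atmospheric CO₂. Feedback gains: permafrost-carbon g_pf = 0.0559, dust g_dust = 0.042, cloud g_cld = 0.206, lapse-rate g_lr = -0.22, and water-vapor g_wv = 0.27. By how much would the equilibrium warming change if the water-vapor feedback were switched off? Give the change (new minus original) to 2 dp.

Original: g = 0.3539, ΔT = 1.1/(1−0.3539) = 1.7025 K.
Without water-vapor: g' = 0.0839, ΔT' = 1.1/(1−0.0839) = 1.2007 K.
Change = 1.2007 − 1.7025 = -0.50 K.

-0.50 K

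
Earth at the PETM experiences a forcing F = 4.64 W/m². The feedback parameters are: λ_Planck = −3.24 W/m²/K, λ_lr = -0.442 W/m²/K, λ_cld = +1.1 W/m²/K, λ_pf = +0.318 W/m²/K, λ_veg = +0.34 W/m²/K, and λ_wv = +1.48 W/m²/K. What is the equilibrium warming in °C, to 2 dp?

10.45 °C

Net feedback parameter λ = (−3.24) + (-0.442) + (+1.1) + (+0.318) + (+0.34) + (+1.48) = -0.444 W/m²/K.
ΔT = −F/λ = −4.64/(-0.444) = 10.45 °C.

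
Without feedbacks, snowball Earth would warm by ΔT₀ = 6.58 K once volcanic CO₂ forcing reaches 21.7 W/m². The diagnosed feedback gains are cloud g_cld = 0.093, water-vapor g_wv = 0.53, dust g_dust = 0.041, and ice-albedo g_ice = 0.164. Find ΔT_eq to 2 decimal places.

Total gain g = 0.093 + 0.53 + 0.041 + 0.164 = 0.828.
Amplification A = 1/(1 − 0.828) = 5.814.
ΔT = 6.58 × 5.814 = 38.26 K.

38.26 K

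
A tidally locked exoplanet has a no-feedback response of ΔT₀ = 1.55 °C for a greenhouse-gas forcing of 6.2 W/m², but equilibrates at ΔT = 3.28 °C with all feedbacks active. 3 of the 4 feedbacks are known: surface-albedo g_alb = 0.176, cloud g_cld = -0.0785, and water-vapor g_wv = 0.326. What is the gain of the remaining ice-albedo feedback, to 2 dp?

Amplification A = ΔT/ΔT₀ = 3.28/1.55 = 2.116.
Total gain g = 1 − 1/A = 1 − 1/2.116 = 0.5274.
Known gains sum to 0.176 − 0.0785 + 0.326 = 0.4235.
g_ice = 0.5274 − 0.4235 = 0.10.

0.10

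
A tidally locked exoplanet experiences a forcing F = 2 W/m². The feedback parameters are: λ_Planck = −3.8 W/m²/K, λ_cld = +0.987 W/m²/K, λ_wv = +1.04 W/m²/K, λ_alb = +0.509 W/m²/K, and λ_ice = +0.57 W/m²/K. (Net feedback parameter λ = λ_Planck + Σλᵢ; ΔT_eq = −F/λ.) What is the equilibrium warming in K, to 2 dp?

Net feedback parameter λ = (−3.8) + (+0.987) + (+1.04) + (+0.509) + (+0.57) = -0.694 W/m²/K.
ΔT = −F/λ = −2/(-0.694) = 2.88 K.

2.88 K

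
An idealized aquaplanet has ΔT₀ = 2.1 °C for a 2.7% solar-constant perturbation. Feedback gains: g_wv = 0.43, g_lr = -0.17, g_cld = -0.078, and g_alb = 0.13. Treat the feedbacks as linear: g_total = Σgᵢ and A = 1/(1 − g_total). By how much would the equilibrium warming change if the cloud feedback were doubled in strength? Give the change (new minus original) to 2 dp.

-0.31 °C

Original: g = 0.312, ΔT = 2.1/(1−0.312) = 3.0523 °C.
With doubled cloud: g' = 0.234, ΔT' = 2.1/(1−0.234) = 2.7415 °C.
Change = 2.7415 − 3.0523 = -0.31 °C.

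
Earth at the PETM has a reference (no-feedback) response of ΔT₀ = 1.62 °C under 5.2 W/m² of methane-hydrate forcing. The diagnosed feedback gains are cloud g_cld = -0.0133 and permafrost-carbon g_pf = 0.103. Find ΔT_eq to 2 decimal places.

1.78 °C

Total gain g = -0.0133 + 0.103 = 0.0897.
Amplification A = 1/(1 − 0.0897) = 1.099.
ΔT = 1.62 × 1.099 = 1.78 °C.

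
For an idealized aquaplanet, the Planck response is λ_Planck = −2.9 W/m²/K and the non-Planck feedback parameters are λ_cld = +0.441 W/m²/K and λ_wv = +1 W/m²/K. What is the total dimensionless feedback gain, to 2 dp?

0.50

Convert to gains: g_cld = 0.441/2.9 = 0.1521; g_wv = 1/2.9 = 0.3448.
Total gain g = 0.4969.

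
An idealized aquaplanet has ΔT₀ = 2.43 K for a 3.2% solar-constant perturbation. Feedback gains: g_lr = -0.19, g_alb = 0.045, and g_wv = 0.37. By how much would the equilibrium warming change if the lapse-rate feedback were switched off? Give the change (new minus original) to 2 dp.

1.02 K

Original: g = 0.225, ΔT = 2.43/(1−0.225) = 3.1355 K.
Without lapse-rate: g' = 0.415, ΔT' = 2.43/(1−0.415) = 4.1538 K.
Change = 4.1538 − 3.1355 = 1.02 K.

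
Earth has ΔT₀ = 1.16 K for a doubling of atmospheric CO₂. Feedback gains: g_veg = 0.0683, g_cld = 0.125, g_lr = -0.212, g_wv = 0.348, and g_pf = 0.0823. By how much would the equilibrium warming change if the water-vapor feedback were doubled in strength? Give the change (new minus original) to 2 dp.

Original: g = 0.4116, ΔT = 1.16/(1−0.4116) = 1.9714 K.
With doubled water-vapor: g' = 0.7596, ΔT' = 1.16/(1−0.7596) = 4.8253 K.
Change = 4.8253 − 1.9714 = 2.85 K.

2.85 K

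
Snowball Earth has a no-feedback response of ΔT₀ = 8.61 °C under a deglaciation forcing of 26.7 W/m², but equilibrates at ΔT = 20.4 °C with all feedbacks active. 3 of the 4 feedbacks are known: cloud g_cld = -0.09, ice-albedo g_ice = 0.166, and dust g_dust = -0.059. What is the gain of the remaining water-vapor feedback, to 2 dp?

Amplification A = ΔT/ΔT₀ = 20.4/8.61 = 2.369.
Total gain g = 1 − 1/A = 1 − 1/2.369 = 0.5779.
Known gains sum to -0.09 + 0.166 − 0.059 = 0.017.
g_wv = 0.5779 − 0.017 = 0.56.

0.56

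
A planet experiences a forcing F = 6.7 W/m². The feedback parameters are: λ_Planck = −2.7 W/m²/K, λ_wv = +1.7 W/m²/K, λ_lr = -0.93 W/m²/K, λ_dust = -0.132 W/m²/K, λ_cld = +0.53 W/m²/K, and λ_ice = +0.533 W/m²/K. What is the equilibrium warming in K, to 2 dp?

6.71 K

Net feedback parameter λ = (−2.7) + (+1.7) + (-0.93) + (-0.132) + (+0.53) + (+0.533) = -0.999 W/m²/K.
ΔT = −F/λ = −6.7/(-0.999) = 6.71 K.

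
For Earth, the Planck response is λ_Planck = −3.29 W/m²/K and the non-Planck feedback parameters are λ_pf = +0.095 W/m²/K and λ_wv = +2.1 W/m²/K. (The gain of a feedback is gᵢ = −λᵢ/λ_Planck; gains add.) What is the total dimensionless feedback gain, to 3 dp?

0.667

Convert to gains: g_pf = 0.095/3.29 = 0.02888; g_wv = 2.1/3.29 = 0.6383.
Total gain g = 0.66718.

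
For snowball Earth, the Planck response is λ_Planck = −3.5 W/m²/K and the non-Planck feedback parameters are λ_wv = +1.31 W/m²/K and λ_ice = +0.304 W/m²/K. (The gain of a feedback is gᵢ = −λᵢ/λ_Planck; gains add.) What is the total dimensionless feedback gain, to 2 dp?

0.46

Convert to gains: g_wv = 1.31/3.5 = 0.3743; g_ice = 0.304/3.5 = 0.08686.
Total gain g = 0.46116.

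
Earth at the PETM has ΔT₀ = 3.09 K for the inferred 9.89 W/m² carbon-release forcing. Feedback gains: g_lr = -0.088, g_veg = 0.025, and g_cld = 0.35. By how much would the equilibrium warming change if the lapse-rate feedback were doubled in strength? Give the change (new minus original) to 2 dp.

Original: g = 0.287, ΔT = 3.09/(1−0.287) = 4.3338 K.
With doubled lapse-rate: g' = 0.199, ΔT' = 3.09/(1−0.199) = 3.8577 K.
Change = 3.8577 − 4.3338 = -0.48 K.

-0.48 K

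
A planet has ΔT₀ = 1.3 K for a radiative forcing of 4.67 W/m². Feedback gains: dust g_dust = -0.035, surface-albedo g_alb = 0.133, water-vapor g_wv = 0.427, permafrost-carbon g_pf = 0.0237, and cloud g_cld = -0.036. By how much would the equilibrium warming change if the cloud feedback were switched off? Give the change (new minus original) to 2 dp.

0.21 K

Original: g = 0.5127, ΔT = 1.3/(1−0.5127) = 2.6678 K.
Without cloud: g' = 0.5487, ΔT' = 1.3/(1−0.5487) = 2.8806 K.
Change = 2.8806 − 2.6678 = 0.21 K.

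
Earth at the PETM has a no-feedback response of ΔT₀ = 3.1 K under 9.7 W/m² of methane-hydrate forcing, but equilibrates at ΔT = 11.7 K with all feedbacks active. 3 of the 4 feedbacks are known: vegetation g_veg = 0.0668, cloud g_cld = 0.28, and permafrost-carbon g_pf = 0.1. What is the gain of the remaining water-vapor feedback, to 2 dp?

Amplification A = ΔT/ΔT₀ = 11.7/3.1 = 3.774.
Total gain g = 1 − 1/A = 1 − 1/3.774 = 0.735.
Known gains sum to 0.0668 + 0.28 + 0.1 = 0.4468.
g_wv = 0.735 − 0.4468 = 0.29.

0.29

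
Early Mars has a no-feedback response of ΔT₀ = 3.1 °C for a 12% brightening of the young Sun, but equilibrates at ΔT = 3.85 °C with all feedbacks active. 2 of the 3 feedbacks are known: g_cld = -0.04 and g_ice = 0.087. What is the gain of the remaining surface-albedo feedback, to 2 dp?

0.15

Amplification A = ΔT/ΔT₀ = 3.85/3.1 = 1.242.
Total gain g = 1 − 1/A = 1 − 1/1.242 = 0.1948.
Known gains sum to -0.04 + 0.087 = 0.047.
g_alb = 0.1948 − 0.047 = 0.15.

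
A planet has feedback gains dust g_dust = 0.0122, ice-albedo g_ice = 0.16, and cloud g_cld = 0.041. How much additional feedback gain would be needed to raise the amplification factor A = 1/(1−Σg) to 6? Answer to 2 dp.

Current total gain = 0.2132.
Target gain for A = 6: g* = 1 − 1/6 = 0.8333.
Additional gain needed = 0.8333 − 0.2132 = 0.62.

0.62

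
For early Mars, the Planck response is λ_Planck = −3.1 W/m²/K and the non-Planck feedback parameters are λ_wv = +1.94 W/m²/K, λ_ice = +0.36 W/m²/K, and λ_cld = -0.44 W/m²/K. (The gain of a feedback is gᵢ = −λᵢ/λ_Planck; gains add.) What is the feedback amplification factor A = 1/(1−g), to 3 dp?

2.500

Convert to gains: g_wv = 1.94/3.1 = 0.6258; g_ice = 0.36/3.1 = 0.1161; g_cld = -0.44/3.1 = -0.1419.
Total gain g = 0.6.
A = 1/(1 − 0.6) = 2.500.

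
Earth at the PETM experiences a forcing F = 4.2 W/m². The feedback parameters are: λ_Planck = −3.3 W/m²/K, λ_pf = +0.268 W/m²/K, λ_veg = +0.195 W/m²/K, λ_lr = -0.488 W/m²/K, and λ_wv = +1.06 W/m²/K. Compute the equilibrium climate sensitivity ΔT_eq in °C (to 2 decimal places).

1.85 °C

Net feedback parameter λ = (−3.3) + (+0.268) + (+0.195) + (-0.488) + (+1.06) = -2.265 W/m²/K.
ΔT = −F/λ = −4.2/(-2.265) = 1.85 °C.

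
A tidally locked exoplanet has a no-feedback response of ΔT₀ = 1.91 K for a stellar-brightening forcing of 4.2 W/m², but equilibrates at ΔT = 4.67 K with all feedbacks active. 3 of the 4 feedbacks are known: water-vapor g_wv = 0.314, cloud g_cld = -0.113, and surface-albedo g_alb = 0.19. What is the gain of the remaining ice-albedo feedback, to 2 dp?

Amplification A = ΔT/ΔT₀ = 4.67/1.91 = 2.445.
Total gain g = 1 − 1/A = 1 − 1/2.445 = 0.591.
Known gains sum to 0.314 − 0.113 + 0.19 = 0.391.
g_ice = 0.591 − 0.391 = 0.20.

0.20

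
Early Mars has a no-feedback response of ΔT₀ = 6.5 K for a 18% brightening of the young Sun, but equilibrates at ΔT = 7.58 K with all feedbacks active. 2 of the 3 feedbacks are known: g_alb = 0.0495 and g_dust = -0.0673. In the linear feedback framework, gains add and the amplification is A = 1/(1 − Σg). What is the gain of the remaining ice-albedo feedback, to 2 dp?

0.16

Amplification A = ΔT/ΔT₀ = 7.58/6.5 = 1.166.
Total gain g = 1 − 1/A = 1 − 1/1.166 = 0.1424.
Known gains sum to 0.0495 − 0.0673 = -0.0178.
g_ice = 0.1424 + 0.0178 = 0.16.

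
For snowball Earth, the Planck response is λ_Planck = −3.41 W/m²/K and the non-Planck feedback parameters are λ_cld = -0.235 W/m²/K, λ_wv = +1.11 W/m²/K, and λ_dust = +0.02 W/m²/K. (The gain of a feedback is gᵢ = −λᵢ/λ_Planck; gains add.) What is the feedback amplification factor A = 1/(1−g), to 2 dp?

1.36

Convert to gains: g_cld = -0.235/3.41 = -0.06891; g_wv = 1.11/3.41 = 0.3255; g_dust = 0.02/3.41 = 0.005865.
Total gain g = 0.262455.
A = 1/(1 − 0.262455) = 1.36.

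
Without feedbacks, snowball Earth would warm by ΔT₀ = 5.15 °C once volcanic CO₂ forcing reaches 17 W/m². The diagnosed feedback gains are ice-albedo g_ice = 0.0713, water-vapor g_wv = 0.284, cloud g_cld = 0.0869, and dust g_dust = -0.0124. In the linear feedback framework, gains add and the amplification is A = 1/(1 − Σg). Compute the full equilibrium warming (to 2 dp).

9.03 °C

Total gain g = 0.0713 + 0.284 + 0.0869 − 0.0124 = 0.4298.
Amplification A = 1/(1 − 0.4298) = 1.754.
ΔT = 5.15 × 1.754 = 9.03 °C.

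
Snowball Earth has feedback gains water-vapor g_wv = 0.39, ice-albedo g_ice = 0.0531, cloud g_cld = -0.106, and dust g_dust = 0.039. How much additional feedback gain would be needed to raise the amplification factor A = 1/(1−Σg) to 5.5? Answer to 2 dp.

0.44

Current total gain = 0.3761.
Target gain for A = 5.5: g* = 1 − 1/5.5 = 0.8182.
Additional gain needed = 0.8182 − 0.3761 = 0.44.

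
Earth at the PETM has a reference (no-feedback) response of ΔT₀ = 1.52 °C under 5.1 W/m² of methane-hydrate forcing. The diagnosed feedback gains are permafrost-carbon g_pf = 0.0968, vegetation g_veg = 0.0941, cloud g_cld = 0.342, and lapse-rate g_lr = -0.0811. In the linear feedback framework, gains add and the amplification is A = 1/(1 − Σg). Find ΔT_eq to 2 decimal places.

Total gain g = 0.0968 + 0.0941 + 0.342 − 0.0811 = 0.4518.
Amplification A = 1/(1 − 0.4518) = 1.824.
ΔT = 1.52 × 1.824 = 2.77 °C.

2.77 °C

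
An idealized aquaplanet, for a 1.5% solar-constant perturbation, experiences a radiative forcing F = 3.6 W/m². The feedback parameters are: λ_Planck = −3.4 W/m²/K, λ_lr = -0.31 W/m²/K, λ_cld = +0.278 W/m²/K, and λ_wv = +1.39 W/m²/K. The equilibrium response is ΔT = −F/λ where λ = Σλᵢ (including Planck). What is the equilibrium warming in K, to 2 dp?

1.76 K

Net feedback parameter λ = (−3.4) + (-0.31) + (+0.278) + (+1.39) = -2.042 W/m²/K.
ΔT = −F/λ = −3.6/(-2.042) = 1.76 K.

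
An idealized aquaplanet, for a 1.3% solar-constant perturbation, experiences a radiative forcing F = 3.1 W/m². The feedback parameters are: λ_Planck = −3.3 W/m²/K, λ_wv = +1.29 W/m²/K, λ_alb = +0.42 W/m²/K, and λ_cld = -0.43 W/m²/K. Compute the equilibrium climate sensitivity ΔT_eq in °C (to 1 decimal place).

Net feedback parameter λ = (−3.3) + (+1.29) + (+0.42) + (-0.43) = -2.02 W/m²/K.
ΔT = −F/λ = −3.1/(-2.02) = 1.5 °C.

1.5 °C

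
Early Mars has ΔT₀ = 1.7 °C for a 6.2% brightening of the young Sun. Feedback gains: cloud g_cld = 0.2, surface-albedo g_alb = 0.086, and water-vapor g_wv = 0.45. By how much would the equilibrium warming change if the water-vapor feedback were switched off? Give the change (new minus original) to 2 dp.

-4.06 °C

Original: g = 0.736, ΔT = 1.7/(1−0.736) = 6.4394 °C.
Without water-vapor: g' = 0.286, ΔT' = 1.7/(1−0.286) = 2.3810 °C.
Change = 2.3810 − 6.4394 = -4.06 °C.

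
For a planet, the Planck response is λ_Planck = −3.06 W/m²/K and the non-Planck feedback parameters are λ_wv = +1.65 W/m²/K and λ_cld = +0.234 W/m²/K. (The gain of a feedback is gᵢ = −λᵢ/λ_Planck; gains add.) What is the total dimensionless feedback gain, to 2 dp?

Convert to gains: g_wv = 1.65/3.06 = 0.5392; g_cld = 0.234/3.06 = 0.07647.
Total gain g = 0.61567.

0.62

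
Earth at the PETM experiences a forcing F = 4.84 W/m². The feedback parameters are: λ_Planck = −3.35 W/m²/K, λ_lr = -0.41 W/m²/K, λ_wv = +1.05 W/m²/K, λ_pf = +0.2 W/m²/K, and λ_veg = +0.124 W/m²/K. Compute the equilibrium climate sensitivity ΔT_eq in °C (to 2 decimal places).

2.03 °C

Net feedback parameter λ = (−3.35) + (-0.41) + (+1.05) + (+0.2) + (+0.124) = -2.386 W/m²/K.
ΔT = −F/λ = −4.84/(-2.386) = 2.03 °C.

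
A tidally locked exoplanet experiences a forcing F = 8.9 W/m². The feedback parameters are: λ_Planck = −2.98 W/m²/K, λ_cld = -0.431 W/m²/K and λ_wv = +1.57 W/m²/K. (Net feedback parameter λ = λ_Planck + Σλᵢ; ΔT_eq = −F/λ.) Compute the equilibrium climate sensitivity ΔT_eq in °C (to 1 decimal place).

Net feedback parameter λ = (−2.98) + (-0.431) + (+1.57) = -1.841 W/m²/K.
ΔT = −F/λ = −8.9/(-1.841) = 4.8 °C.

4.8 °C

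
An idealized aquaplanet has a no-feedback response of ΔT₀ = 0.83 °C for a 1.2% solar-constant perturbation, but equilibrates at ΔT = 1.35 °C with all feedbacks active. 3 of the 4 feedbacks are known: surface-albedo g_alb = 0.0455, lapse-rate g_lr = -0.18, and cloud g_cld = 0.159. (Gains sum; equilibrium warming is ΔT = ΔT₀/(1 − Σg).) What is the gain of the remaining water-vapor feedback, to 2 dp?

Amplification A = ΔT/ΔT₀ = 1.35/0.83 = 1.627.
Total gain g = 1 − 1/A = 1 − 1/1.627 = 0.3854.
Known gains sum to 0.0455 − 0.18 + 0.159 = 0.0245.
g_wv = 0.3854 − 0.0245 = 0.36.

0.36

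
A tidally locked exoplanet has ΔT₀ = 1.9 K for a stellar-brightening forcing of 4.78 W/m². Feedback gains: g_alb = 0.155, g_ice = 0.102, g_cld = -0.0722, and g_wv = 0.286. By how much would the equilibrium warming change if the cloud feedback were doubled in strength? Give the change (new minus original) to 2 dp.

Original: g = 0.4708, ΔT = 1.9/(1−0.4708) = 3.5903 K.
With doubled cloud: g' = 0.3986, ΔT' = 1.9/(1−0.3986) = 3.1593 K.
Change = 3.1593 − 3.5903 = -0.43 K.

-0.43 K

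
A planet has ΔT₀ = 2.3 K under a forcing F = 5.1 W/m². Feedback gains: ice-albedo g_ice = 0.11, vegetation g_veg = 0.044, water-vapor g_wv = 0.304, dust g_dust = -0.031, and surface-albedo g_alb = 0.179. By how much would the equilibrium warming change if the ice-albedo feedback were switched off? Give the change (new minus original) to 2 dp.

-1.27 K

Original: g = 0.606, ΔT = 2.3/(1−0.606) = 5.8376 K.
Without ice-albedo: g' = 0.496, ΔT' = 2.3/(1−0.496) = 4.5635 K.
Change = 4.5635 − 5.8376 = -1.27 K.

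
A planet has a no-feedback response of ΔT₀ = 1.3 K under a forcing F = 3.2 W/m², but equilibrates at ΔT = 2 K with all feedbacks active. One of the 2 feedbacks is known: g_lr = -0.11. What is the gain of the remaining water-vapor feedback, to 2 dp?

Amplification A = ΔT/ΔT₀ = 2/1.3 = 1.538.
Total gain g = 1 − 1/A = 1 − 1/1.538 = 0.3498.
The known gain is -0.11.
g_wv = 0.3498 + 0.11 = 0.46.

0.46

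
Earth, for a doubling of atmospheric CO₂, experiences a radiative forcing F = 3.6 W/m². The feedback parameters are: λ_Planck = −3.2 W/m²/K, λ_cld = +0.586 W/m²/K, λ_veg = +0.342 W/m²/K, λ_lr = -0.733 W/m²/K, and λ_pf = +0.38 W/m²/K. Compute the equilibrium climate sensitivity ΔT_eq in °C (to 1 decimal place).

1.4 °C

Net feedback parameter λ = (−3.2) + (+0.586) + (+0.342) + (-0.733) + (+0.38) = -2.625 W/m²/K.
ΔT = −F/λ = −3.6/(-2.625) = 1.4 °C.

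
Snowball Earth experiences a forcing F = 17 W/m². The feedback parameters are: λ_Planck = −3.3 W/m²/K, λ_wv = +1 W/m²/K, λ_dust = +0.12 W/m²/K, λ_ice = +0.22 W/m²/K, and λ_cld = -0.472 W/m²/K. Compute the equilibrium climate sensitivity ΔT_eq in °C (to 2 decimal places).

6.99 °C

Net feedback parameter λ = (−3.3) + (+1) + (+0.12) + (+0.22) + (-0.472) = -2.432 W/m²/K.
ΔT = −F/λ = −17/(-2.432) = 6.99 °C.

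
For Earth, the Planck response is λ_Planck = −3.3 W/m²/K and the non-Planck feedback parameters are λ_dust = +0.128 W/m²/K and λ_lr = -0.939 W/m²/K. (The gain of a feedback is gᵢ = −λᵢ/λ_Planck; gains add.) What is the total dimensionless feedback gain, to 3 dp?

-0.246

Convert to gains: g_dust = 0.128/3.3 = 0.03879; g_lr = -0.939/3.3 = -0.2845.
Total gain g = -0.24571.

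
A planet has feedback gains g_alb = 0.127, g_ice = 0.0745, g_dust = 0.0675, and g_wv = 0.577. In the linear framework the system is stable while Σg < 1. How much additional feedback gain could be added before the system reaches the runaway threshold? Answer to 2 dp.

0.15

Current total gain = 0.127 + 0.0745 + 0.0675 + 0.577 = 0.846.
Margin to runaway = 1 − 0.846 = 0.15.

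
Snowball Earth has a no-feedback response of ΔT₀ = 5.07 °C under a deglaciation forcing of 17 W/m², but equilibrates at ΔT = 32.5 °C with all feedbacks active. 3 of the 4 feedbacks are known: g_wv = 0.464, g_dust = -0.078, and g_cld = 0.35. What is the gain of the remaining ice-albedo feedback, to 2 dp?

Amplification A = ΔT/ΔT₀ = 32.5/5.07 = 6.41.
Total gain g = 1 − 1/A = 1 − 1/6.41 = 0.844.
Known gains sum to 0.464 − 0.078 + 0.35 = 0.736.
g_ice = 0.844 − 0.736 = 0.11.

0.11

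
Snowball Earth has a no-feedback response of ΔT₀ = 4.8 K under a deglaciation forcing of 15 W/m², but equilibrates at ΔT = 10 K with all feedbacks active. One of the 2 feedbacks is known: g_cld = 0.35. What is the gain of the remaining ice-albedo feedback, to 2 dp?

Amplification A = ΔT/ΔT₀ = 10/4.8 = 2.083.
Total gain g = 1 − 1/A = 1 − 1/2.083 = 0.5199.
The known gain is 0.35.
g_ice = 0.5199 − 0.35 = 0.17.

0.17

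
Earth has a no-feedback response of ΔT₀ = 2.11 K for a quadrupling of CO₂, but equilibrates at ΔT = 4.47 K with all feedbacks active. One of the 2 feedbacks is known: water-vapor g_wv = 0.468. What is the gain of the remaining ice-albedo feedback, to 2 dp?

Amplification A = ΔT/ΔT₀ = 4.47/2.11 = 2.118.
Total gain g = 1 − 1/A = 1 − 1/2.118 = 0.5279.
The known gain is 0.468.
g_ice = 0.5279 − 0.468 = 0.06.

0.06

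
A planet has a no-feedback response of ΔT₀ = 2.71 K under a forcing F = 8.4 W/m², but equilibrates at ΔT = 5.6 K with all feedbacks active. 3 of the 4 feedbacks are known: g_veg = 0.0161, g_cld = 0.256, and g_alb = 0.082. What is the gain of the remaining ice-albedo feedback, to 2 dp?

Amplification A = ΔT/ΔT₀ = 5.6/2.71 = 2.066.
Total gain g = 1 − 1/A = 1 − 1/2.066 = 0.516.
Known gains sum to 0.0161 + 0.256 + 0.082 = 0.3541.
g_ice = 0.516 − 0.3541 = 0.16.

0.16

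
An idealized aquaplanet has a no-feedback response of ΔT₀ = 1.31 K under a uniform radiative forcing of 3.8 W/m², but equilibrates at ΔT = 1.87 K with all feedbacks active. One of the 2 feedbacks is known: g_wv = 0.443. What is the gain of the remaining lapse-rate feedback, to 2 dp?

Amplification A = ΔT/ΔT₀ = 1.87/1.31 = 1.427.
Total gain g = 1 − 1/A = 1 − 1/1.427 = 0.2992.
The known gain is 0.443.
g_lr = 0.2992 − 0.443 = -0.14.

-0.14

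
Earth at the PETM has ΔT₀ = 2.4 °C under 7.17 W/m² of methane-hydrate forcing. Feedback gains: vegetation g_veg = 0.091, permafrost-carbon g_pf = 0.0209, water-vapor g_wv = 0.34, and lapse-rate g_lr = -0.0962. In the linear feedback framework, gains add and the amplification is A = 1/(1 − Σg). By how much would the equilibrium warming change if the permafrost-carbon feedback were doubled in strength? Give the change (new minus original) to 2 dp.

0.12 °C

Original: g = 0.3557, ΔT = 2.4/(1−0.3557) = 3.7250 °C.
With doubled permafrost-carbon: g' = 0.3766, ΔT' = 2.4/(1−0.3766) = 3.8499 °C.
Change = 3.8499 − 3.7250 = 0.12 °C.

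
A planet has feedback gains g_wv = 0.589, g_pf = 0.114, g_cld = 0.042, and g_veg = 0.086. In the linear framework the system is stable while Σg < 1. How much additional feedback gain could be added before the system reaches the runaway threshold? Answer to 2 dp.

Current total gain = 0.589 + 0.114 + 0.042 + 0.086 = 0.831.
Margin to runaway = 1 − 0.831 = 0.17.

0.17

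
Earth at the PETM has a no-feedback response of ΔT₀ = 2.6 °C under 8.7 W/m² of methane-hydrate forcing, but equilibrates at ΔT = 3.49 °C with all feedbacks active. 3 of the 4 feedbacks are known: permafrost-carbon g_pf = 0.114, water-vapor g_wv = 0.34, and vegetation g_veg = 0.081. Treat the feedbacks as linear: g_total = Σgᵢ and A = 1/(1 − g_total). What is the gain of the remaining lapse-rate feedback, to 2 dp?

Amplification A = ΔT/ΔT₀ = 3.49/2.6 = 1.342.
Total gain g = 1 − 1/A = 1 − 1/1.342 = 0.2548.
Known gains sum to 0.114 + 0.34 + 0.081 = 0.535.
g_lr = 0.2548 − 0.535 = -0.28.

-0.28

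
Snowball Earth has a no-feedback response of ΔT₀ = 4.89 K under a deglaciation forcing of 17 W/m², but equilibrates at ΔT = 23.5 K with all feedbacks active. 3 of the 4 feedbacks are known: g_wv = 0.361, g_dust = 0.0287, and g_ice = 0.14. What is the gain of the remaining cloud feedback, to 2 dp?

0.26

Amplification A = ΔT/ΔT₀ = 23.5/4.89 = 4.806.
Total gain g = 1 − 1/A = 1 − 1/4.806 = 0.7919.
Known gains sum to 0.361 + 0.0287 + 0.14 = 0.5297.
g_cld = 0.7919 − 0.5297 = 0.26.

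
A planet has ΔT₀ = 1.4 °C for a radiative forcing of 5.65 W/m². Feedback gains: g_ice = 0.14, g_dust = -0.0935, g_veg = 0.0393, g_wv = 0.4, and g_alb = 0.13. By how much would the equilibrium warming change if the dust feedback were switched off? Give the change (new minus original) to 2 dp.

1.17 °C

Original: g = 0.6158, ΔT = 1.4/(1−0.6158) = 3.6439 °C.
Without dust: g' = 0.7093, ΔT' = 1.4/(1−0.7093) = 4.8160 °C.
Change = 4.8160 − 3.6439 = 1.17 °C.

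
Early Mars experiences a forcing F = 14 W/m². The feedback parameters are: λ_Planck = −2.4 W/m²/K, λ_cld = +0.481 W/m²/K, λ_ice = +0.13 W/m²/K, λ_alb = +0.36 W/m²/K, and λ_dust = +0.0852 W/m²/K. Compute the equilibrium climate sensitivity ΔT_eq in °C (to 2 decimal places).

Net feedback parameter λ = (−2.4) + (+0.481) + (+0.13) + (+0.36) + (+0.0852) = -1.3438 W/m²/K.
ΔT = −F/λ = −14/(-1.3438) = 10.42 °C.

10.42 °C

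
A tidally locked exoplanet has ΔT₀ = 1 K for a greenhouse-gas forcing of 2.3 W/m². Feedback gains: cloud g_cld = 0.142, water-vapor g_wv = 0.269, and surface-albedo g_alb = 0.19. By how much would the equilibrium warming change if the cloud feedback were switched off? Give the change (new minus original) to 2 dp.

-0.66 K

Original: g = 0.601, ΔT = 1/(1−0.601) = 2.5063 K.
Without cloud: g' = 0.459, ΔT' = 1/(1−0.459) = 1.8484 K.
Change = 1.8484 − 2.5063 = -0.66 K.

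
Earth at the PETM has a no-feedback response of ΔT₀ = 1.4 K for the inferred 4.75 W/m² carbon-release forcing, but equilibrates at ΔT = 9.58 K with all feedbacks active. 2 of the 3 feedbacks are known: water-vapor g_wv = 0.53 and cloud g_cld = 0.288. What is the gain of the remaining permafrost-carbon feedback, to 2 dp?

0.04

Amplification A = ΔT/ΔT₀ = 9.58/1.4 = 6.843.
Total gain g = 1 − 1/A = 1 − 1/6.843 = 0.8539.
Known gains sum to 0.53 + 0.288 = 0.818.
g_pf = 0.8539 − 0.818 = 0.04.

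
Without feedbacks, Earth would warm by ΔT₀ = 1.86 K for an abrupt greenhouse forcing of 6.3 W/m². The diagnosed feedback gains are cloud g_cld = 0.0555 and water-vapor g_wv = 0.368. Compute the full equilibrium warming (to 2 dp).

Total gain g = 0.0555 + 0.368 = 0.4235.
Amplification A = 1/(1 − 0.4235) = 1.735.
ΔT = 1.86 × 1.735 = 3.23 K.

3.23 K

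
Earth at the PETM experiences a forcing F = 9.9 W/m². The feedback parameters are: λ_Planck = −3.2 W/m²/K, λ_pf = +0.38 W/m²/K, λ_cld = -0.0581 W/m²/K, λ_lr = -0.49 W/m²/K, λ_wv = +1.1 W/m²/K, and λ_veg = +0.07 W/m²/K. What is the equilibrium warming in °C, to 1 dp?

Net feedback parameter λ = (−3.2) + (+0.38) + (-0.0581) + (-0.49) + (+1.1) + (+0.07) = -2.1981 W/m²/K.
ΔT = −F/λ = −9.9/(-2.1981) = 4.5 °C.

4.5 °C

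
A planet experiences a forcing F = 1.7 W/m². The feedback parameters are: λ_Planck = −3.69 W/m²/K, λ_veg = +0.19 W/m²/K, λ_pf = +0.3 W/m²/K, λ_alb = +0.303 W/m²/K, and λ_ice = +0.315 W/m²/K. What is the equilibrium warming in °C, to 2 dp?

Net feedback parameter λ = (−3.69) + (+0.19) + (+0.3) + (+0.303) + (+0.315) = -2.582 W/m²/K.
ΔT = −F/λ = −1.7/(-2.582) = 0.66 °C.

0.66 °C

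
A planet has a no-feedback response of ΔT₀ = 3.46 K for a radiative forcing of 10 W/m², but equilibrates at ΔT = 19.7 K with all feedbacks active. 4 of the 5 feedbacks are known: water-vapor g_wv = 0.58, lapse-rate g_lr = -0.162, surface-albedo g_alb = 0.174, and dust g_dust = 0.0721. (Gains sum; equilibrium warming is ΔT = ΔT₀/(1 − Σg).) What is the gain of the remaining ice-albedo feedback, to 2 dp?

0.16

Amplification A = ΔT/ΔT₀ = 19.7/3.46 = 5.694.
Total gain g = 1 − 1/A = 1 − 1/5.694 = 0.8244.
Known gains sum to 0.58 − 0.162 + 0.174 + 0.0721 = 0.6641.
g_ice = 0.8244 − 0.6641 = 0.16.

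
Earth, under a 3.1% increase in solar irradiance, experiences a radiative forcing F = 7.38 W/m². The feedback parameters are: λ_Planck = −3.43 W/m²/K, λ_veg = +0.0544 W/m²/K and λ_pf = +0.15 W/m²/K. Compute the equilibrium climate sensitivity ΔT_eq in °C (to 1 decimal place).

Net feedback parameter λ = (−3.43) + (+0.0544) + (+0.15) = -3.2256 W/m²/K.
ΔT = −F/λ = −7.38/(-3.2256) = 2.3 °C.

2.3 °C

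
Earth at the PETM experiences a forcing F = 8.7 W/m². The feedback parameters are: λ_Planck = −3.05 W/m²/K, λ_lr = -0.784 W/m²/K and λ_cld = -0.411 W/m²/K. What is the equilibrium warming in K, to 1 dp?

2.0 K

Net feedback parameter λ = (−3.05) + (-0.784) + (-0.411) = -4.245 W/m²/K.
ΔT = −F/λ = −8.7/(-4.245) = 2.0 K.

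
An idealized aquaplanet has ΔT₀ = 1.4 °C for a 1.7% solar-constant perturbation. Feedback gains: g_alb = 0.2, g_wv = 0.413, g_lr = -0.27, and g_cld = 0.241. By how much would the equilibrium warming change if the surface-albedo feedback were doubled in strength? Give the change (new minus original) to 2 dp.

3.12 °C

Original: g = 0.584, ΔT = 1.4/(1−0.584) = 3.3654 °C.
With doubled surface-albedo: g' = 0.784, ΔT' = 1.4/(1−0.784) = 6.4815 °C.
Change = 6.4815 − 3.3654 = 3.12 °C.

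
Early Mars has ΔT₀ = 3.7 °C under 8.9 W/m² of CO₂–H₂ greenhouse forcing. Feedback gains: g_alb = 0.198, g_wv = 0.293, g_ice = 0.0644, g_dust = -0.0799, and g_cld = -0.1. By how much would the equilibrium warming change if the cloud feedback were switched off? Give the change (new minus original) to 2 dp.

1.13 °C

Original: g = 0.3755, ΔT = 3.7/(1−0.3755) = 5.9247 °C.
Without cloud: g' = 0.4755, ΔT' = 3.7/(1−0.4755) = 7.0543 °C.
Change = 7.0543 − 5.9247 = 1.13 °C.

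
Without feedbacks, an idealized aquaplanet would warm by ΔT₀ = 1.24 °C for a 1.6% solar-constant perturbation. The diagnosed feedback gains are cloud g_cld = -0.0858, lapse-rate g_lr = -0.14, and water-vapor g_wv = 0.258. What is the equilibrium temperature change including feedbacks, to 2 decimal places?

1.28 °C

Total gain g = -0.0858 − 0.14 + 0.258 = 0.0322.
Amplification A = 1/(1 − 0.0322) = 1.033.
ΔT = 1.24 × 1.033 = 1.28 °C.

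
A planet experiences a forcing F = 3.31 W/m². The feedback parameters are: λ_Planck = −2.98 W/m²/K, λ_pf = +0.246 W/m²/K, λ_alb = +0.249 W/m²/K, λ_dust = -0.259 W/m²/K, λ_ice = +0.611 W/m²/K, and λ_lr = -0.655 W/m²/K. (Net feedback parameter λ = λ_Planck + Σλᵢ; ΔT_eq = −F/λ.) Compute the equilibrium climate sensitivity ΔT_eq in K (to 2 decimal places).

1.19 K

Net feedback parameter λ = (−2.98) + (+0.246) + (+0.249) + (-0.259) + (+0.611) + (-0.655) = -2.788 W/m²/K.
ΔT = −F/λ = −3.31/(-2.788) = 1.19 K.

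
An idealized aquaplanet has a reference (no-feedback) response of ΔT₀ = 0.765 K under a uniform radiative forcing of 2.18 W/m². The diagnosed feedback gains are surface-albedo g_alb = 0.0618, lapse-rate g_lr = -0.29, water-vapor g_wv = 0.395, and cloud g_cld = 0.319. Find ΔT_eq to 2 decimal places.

1.49 K

Total gain g = 0.0618 − 0.29 + 0.395 + 0.319 = 0.4858.
Amplification A = 1/(1 − 0.4858) = 1.945.
ΔT = 0.765 × 1.945 = 1.49 K.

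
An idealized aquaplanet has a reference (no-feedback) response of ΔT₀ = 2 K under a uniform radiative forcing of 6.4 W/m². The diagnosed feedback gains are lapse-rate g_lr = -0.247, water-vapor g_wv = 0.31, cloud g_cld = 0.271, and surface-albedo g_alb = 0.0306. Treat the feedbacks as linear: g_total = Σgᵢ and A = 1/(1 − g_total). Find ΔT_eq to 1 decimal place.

Total gain g = -0.247 + 0.31 + 0.271 + 0.0306 = 0.3646.
Amplification A = 1/(1 − 0.3646) = 1.574.
ΔT = 2 × 1.574 = 3.1 K.

3.1 K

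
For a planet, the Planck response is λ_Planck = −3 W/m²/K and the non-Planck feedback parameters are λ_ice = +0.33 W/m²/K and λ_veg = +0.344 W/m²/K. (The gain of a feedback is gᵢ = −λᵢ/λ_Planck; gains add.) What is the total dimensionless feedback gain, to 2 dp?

Convert to gains: g_ice = 0.33/3 = 0.11; g_veg = 0.344/3 = 0.1147.
Total gain g = 0.2247.

0.22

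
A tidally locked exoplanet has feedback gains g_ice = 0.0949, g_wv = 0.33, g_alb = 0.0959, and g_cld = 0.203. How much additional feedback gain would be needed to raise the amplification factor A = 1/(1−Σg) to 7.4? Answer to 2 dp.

0.14

Current total gain = 0.7238.
Target gain for A = 7.4: g* = 1 − 1/7.4 = 0.8649.
Additional gain needed = 0.8649 − 0.7238 = 0.14.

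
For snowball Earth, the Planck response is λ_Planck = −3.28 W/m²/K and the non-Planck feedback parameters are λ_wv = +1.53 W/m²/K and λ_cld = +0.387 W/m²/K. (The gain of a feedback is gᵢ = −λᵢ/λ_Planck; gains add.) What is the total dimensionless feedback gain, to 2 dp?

Convert to gains: g_wv = 1.53/3.28 = 0.4665; g_cld = 0.387/3.28 = 0.118.
Total gain g = 0.5845.

0.58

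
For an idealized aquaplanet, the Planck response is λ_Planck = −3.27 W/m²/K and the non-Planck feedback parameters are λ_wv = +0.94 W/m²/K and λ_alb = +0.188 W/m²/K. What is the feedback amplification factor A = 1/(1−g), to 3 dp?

1.527

Convert to gains: g_wv = 0.94/3.27 = 0.2875; g_alb = 0.188/3.27 = 0.05749.
Total gain g = 0.34499.
A = 1/(1 − 0.34499) = 1.527.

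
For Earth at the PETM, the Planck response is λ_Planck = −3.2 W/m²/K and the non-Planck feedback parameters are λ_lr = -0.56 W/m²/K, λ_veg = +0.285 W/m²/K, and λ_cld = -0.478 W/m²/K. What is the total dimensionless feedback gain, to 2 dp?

-0.24

Convert to gains: g_lr = -0.56/3.2 = -0.175; g_veg = 0.285/3.2 = 0.08906; g_cld = -0.478/3.2 = -0.1494.
Total gain g = -0.23534.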